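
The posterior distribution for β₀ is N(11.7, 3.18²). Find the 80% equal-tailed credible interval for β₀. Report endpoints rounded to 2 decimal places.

The posterior is symmetric, so the 80% equal-tailed interval is β₀ = 11.7 ± z·3.18 with z = 1.282.
Half-width: 1.282 × 3.18 = 4.08.
11.7 − 4.08 = 7.62; 11.7 + 4.08 = 15.78.

[7.62, 15.78]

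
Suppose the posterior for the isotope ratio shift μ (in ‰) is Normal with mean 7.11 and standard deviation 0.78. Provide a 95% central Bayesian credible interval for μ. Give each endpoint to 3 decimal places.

[5.581, 8.639]

The posterior is symmetric, so the 95% equal-tailed interval is μ = 7.11 ± z·0.78 with z = 1.960.
Half-width: 1.960 × 0.78 = 1.529.
7.11 − 1.529 = 5.581; 7.11 + 1.529 = 8.639.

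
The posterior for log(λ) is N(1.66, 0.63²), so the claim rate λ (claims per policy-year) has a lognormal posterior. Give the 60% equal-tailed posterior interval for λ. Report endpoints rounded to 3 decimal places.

[3.095, 8.937]

On the log scale the 60% interval is 1.66 ± 0.842 × 0.63 = [1.1298, 2.1902].
Exponentiate: [e^1.1298, e^2.1902] = [3.095, 8.937].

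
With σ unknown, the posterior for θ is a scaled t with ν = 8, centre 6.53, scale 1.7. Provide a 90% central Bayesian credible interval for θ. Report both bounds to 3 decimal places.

The t_8 distribution is symmetric; the 90% interval is 6.53 ± t·1.7 with t_{0.95,8} = 1.860.
Half-width: 1.860 × 1.7 = 3.161.
6.53 − 3.161 = 3.369; 6.53 + 3.161 = 9.691.

[3.369, 9.691]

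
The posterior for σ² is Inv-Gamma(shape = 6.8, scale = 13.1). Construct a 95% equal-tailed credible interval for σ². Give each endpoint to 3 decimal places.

[1.025, 4.871]

Inverse-Gamma(6.8, 13.1) quantiles: F⁻¹(0.025) and F⁻¹(0.975).
Equivalently, 1/σ² ~ Gamma(6.8, rate = 13.1); invert its 0.975 and 0.025 quantiles.
Posterior mean ≈ 2.259, SD ≈ 1.031; a Normal approximation gives roughly [0.238, 4.279].
Exact: lower = 1.025; upper = 4.871.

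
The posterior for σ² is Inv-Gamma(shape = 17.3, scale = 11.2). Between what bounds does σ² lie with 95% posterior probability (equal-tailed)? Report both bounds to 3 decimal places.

Inverse-Gamma(17.3, 11.2) quantiles: F⁻¹(0.025) and F⁻¹(0.975).
Equivalently, 1/σ² ~ Gamma(17.3, rate = 11.2); invert its 0.975 and 0.025 quantiles.
Posterior mean ≈ 0.687, SD ≈ 0.176; a Normal approximation gives roughly [0.343, 1.031].
Exact: lower = 0.425; upper = 1.105.

[0.425, 1.105]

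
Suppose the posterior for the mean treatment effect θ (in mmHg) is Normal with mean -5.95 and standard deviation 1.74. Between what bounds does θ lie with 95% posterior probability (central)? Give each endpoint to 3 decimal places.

[-9.360, -2.540]

The posterior is symmetric, so the 95% equal-tailed interval is θ = -5.95 ± z·1.74 with z = 1.960.
Half-width: 1.960 × 1.74 = 3.410.
-5.95 − 3.410 = -9.360; -5.95 + 3.410 = -2.540.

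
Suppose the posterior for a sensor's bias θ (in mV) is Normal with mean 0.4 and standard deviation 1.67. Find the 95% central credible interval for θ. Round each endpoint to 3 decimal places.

The posterior is symmetric, so the 95% equal-tailed interval is θ = 0.4 ± z·1.67 with z = 1.960.
Half-width: 1.960 × 1.67 = 3.273.
0.4 − 3.273 = -2.873; 0.4 + 3.273 = 3.673.

[-2.873, 3.673]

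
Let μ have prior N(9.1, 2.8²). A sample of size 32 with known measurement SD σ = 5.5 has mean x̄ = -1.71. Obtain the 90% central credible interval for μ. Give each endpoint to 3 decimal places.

Posterior precision = 1/2.8² + 32/5.5² = 0.1276 + 1.0579 = 1.1854, so posterior SD = 0.9185.
Posterior mean = (9.1/2.8² + 32·-1.71/5.5²) / 1.1854 = -0.5468.
Interval: -0.5468 ± 1.645 × 0.9185 → [-2.058, 0.964].

[-2.058, 0.964]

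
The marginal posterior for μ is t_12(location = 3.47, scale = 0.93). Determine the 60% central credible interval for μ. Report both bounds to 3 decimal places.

[2.658, 4.282]

The t_12 distribution is symmetric; the 60% interval is 3.47 ± t·0.93 with t_{0.8,12} = 0.873.
Half-width: 0.873 × 0.93 = 0.812.
3.47 − 0.812 = 2.658; 3.47 + 0.812 = 4.282.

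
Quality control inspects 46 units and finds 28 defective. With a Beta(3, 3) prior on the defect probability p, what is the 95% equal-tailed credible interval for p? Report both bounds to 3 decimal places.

Posterior: Beta(3+28, 3+18) = Beta(31, 21).
Equal-tailed 95% interval: the 0.025 and 0.975 quantiles of Beta(31, 21).
Posterior mean ≈ 0.596, SD ≈ 0.067; a Normal approximation gives roughly [0.464, 0.728].
Exact: F⁻¹(0.025) = 0.461; F⁻¹(0.975) = 0.724.

[0.461, 0.724]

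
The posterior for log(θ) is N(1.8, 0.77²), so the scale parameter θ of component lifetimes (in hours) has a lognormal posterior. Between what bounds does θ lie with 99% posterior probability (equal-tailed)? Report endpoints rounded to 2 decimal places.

[0.83, 43.96]

On the log scale the 99% interval is 1.8 ± 2.576 × 0.77 = [-0.1834, 3.7834].
Exponentiate: [e^-0.1834, e^3.7834] = [0.83, 43.96].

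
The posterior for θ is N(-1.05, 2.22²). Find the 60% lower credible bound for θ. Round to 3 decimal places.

Need L with P(θ ≥ L) = 0.60: L = -1.05 − z_{0.4}·2.22.
z = 0.253; L = -1.05 − 0.253 × 2.22 = -1.612.

-1.612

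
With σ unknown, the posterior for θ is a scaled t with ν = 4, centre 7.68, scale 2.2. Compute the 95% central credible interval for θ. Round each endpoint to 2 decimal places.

The t_4 distribution is symmetric; the 95% interval is 7.68 ± t·2.2 with t_{0.975,4} = 2.776.
Half-width: 2.776 × 2.2 = 6.11.
7.68 − 6.11 = 1.57; 7.68 + 6.11 = 13.79.

[1.57, 13.79]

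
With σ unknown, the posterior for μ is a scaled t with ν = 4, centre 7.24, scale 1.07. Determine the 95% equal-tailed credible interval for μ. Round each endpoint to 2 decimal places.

[4.27, 10.21]

The t_4 distribution is symmetric; the 95% interval is 7.24 ± t·1.07 with t_{0.975,4} = 2.776.
Half-width: 2.776 × 1.07 = 2.97.
7.24 − 2.97 = 4.27; 7.24 + 2.97 = 10.21.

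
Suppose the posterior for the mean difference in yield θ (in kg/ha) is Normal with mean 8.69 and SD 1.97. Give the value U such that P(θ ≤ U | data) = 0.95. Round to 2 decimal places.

Need U with P(θ ≤ U) = 0.95: U = 8.69 + z_{0.05}·1.97.
z = 1.645; U = 8.69 + 1.645 × 1.97 = 11.93.

11.93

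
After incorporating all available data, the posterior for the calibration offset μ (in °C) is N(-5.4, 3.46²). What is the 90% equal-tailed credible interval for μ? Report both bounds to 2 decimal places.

[-11.09, 0.29]

The posterior is symmetric, so the 90% equal-tailed interval is μ = -5.4 ± z·3.46 with z = 1.645.
Half-width: 1.645 × 3.46 = 5.69.
-5.4 − 5.69 = -11.09; -5.4 + 5.69 = 0.29.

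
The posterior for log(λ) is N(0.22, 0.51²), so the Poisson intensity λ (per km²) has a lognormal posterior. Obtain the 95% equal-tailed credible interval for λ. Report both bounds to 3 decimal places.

On the log scale the 95% interval is 0.22 ± 1.960 × 0.51 = [-0.7796, 1.2196].
Exponentiate: [e^-0.7796, e^1.2196] = [0.459, 3.386].

[0.459, 3.386]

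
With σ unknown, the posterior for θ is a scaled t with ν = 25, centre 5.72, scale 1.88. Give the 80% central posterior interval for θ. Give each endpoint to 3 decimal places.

The t_25 distribution is symmetric; the 80% interval is 5.72 ± t·1.88 with t_{0.9,25} = 1.316.
Half-width: 1.316 × 1.88 = 2.475.
5.72 − 2.475 = 3.245; 5.72 + 2.475 = 8.195.

[3.245, 8.195]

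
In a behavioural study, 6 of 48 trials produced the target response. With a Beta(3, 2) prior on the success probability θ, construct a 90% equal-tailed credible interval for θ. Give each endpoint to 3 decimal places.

[0.093, 0.261]

Posterior: Beta(3+6, 2+42) = Beta(9, 44).
Equal-tailed 90% interval: the 0.05 and 0.95 quantiles of Beta(9, 44).
Posterior mean ≈ 0.170, SD ≈ 0.051; a Normal approximation gives roughly [0.086, 0.254].
Exact: F⁻¹(0.05) = 0.093; F⁻¹(0.95) = 0.261.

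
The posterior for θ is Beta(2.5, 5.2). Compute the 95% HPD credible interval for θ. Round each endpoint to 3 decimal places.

[0.045, 0.629]

The posterior is unimodal and skewed, so the HPD interval has equal density at both endpoints and is the shortest 95% interval.
Solving f(0.045) = f(0.629) with F(0.629) − F(0.045) = 0.95 gives [0.045, 0.629].
For comparison, the equal-tailed interval is [0.068, 0.666]; the HPD is narrower and shifted toward the mode.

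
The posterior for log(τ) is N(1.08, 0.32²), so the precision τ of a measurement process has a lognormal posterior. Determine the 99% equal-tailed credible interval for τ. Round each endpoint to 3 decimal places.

[1.291, 6.714]

On the log scale the 99% interval is 1.08 ± 2.576 × 0.32 = [0.2557, 1.9043].
Exponentiate: [e^0.2557, e^1.9043] = [1.291, 6.714].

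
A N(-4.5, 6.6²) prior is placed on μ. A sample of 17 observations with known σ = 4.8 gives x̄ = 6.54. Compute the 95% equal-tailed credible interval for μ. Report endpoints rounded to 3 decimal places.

Posterior precision = 1/6.6² + 17/4.8² = 0.0230 + 0.7378 = 0.7608, so posterior SD = 1.1465.
Posterior mean = (-4.5/6.6² + 17·6.54/4.8²) / 0.7608 = 6.2069.
Interval: 6.2069 ± 1.960 × 1.1465 → [3.960, 8.454].

[3.960, 8.454]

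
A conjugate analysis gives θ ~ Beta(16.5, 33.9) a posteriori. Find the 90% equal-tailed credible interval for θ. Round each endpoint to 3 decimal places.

[0.224, 0.439]

Posterior: Beta(16.5, 33.9).
Equal-tailed 90% interval: the 0.05 and 0.95 quantiles of Beta(16.5, 33.9).
Posterior mean ≈ 0.327, SD ≈ 0.065; a Normal approximation gives roughly [0.220, 0.435].
Exact: F⁻¹(0.05) = 0.224; F⁻¹(0.95) = 0.439.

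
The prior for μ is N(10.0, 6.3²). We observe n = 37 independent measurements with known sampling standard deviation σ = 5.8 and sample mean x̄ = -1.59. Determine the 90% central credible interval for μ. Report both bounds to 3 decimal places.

Posterior precision = 1/6.3² + 37/5.8² = 0.0252 + 1.0999 = 1.1251, so posterior SD = 0.9428.
Posterior mean = (10.0/6.3² + 37·-1.59/5.8²) / 1.1251 = -1.3305.
Interval: -1.3305 ± 1.645 × 0.9428 → [-2.881, 0.220].

[-2.881, 0.220]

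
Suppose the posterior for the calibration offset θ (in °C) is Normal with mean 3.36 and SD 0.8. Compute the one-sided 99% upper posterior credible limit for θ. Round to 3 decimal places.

Need U with P(θ ≤ U) = 0.99: U = 3.36 + z_{0.01}·0.8.
z = 2.326; U = 3.36 + 2.326 × 0.8 = 5.221.

5.221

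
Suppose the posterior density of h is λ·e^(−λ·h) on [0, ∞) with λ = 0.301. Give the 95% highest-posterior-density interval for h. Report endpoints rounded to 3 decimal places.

The exponential density is strictly decreasing on [0, ∞), so the HPD interval is anchored at 0: [0, q] with P(h ≤ q) = 0.95.
q = −ln(1 − 0.95) / 0.301 = 2.9957 / 0.301 = 9.953.

[0.000, 9.953]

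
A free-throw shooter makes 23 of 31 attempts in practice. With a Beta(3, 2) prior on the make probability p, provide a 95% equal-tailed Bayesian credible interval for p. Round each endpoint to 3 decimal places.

Posterior: Beta(3+23, 2+8) = Beta(26, 10).
Equal-tailed 95% interval: the 0.025 and 0.975 quantiles of Beta(26, 10).
Posterior mean ≈ 0.722, SD ≈ 0.074; a Normal approximation gives roughly [0.578, 0.867].
Exact: F⁻¹(0.025) = 0.567; F⁻¹(0.975) = 0.854.

[0.567, 0.854]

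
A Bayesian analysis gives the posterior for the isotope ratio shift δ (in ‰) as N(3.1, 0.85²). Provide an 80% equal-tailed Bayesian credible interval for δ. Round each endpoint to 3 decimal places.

The posterior is symmetric, so the 80% equal-tailed interval is δ = 3.1 ± z·0.85 with z = 1.282.
Half-width: 1.282 × 0.85 = 1.089.
3.1 − 1.089 = 2.011; 3.1 + 1.089 = 4.189.

[2.011, 4.189]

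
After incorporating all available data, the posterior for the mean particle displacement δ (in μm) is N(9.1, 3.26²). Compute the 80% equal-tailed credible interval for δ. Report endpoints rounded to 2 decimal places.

[4.92, 13.28]

The posterior is symmetric, so the 80% equal-tailed interval is δ = 9.1 ± z·3.26 with z = 1.282.
Half-width: 1.282 × 3.26 = 4.18.
9.1 − 4.18 = 4.92; 9.1 + 4.18 = 13.28.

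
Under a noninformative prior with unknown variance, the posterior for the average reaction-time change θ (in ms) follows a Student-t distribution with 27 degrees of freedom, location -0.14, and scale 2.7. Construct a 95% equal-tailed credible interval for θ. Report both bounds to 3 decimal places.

[-5.680, 5.400]

The t_27 distribution is symmetric; the 95% interval is -0.14 ± t·2.7 with t_{0.975,27} = 2.052.
Half-width: 2.052 × 2.7 = 5.540.
-0.14 − 5.540 = -5.680; -0.14 + 5.540 = 5.400.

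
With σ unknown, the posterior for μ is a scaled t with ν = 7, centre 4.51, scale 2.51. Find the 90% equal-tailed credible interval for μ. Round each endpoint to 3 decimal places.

The t_7 distribution is symmetric; the 90% interval is 4.51 ± t·2.51 with t_{0.95,7} = 1.895.
Half-width: 1.895 × 2.51 = 4.755.
4.51 − 4.755 = -0.245; 4.51 + 4.755 = 9.265.

[-0.245, 9.265]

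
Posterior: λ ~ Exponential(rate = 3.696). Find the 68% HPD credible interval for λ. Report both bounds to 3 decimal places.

The exponential density is strictly decreasing on [0, ∞), so the HPD interval is anchored at 0: [0, q] with P(λ ≤ q) = 0.68.
q = −ln(1 − 0.68) / 3.696 = 1.1394 / 3.696 = 0.308.

[0.000, 0.308]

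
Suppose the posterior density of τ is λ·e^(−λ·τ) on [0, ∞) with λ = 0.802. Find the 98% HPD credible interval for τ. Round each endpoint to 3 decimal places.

[0.000, 4.878]

The exponential density is strictly decreasing on [0, ∞), so the HPD interval is anchored at 0: [0, q] with P(τ ≤ q) = 0.98.
q = −ln(1 − 0.98) / 0.802 = 3.9120 / 0.802 = 4.878.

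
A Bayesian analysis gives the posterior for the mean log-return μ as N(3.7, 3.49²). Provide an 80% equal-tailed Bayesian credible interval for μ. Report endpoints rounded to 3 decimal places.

[-0.773, 8.173]

The posterior is symmetric, so the 80% equal-tailed interval is μ = 3.7 ± z·3.49 with z = 1.282.
Half-width: 1.282 × 3.49 = 4.473.
3.7 − 4.473 = -0.773; 3.7 + 4.473 = 8.173.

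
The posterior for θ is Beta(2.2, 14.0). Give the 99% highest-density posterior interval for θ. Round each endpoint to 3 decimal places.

The posterior is unimodal and skewed, so the HPD interval has equal density at both endpoints and is the shortest 99% interval.
Solving f(0.002) = f(0.383) with F(0.383) − F(0.002) = 0.99 gives [0.002, 0.383].
For comparison, the equal-tailed interval is [0.010, 0.415]; the HPD is narrower and shifted toward the mode.

[0.002, 0.383]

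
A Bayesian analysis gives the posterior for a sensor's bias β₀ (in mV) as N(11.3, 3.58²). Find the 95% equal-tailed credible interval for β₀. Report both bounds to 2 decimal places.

The posterior is symmetric, so the 95% equal-tailed interval is β₀ = 11.3 ± z·3.58 with z = 1.960.
Half-width: 1.960 × 3.58 = 7.02.
11.3 − 7.02 = 4.28; 11.3 + 7.02 = 18.32.

[4.28, 18.32]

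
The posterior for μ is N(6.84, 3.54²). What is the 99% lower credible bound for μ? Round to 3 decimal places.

-1.395

Need L with P(μ ≥ L) = 0.99: L = 6.84 − z_{0.01}·3.54.
z = 2.326; L = 6.84 − 2.326 × 3.54 = -1.395.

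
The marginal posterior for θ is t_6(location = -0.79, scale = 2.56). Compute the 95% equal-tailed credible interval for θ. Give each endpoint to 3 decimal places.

The t_6 distribution is symmetric; the 95% interval is -0.79 ± t·2.56 with t_{0.975,6} = 2.447.
Half-width: 2.447 × 2.56 = 6.264.
-0.79 − 6.264 = -7.054; -0.79 + 6.264 = 5.474.

[-7.054, 5.474]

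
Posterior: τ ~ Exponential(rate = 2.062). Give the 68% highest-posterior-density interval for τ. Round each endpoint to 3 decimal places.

[0.000, 0.553]

The exponential density is strictly decreasing on [0, ∞), so the HPD interval is anchored at 0: [0, q] with P(τ ≤ q) = 0.68.
q = −ln(1 − 0.68) / 2.062 = 1.1394 / 2.062 = 0.553.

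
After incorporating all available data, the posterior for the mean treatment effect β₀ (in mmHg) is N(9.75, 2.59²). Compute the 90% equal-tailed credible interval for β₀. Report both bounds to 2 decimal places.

The posterior is symmetric, so the 90% equal-tailed interval is β₀ = 9.75 ± z·2.59 with z = 1.645.
Half-width: 1.645 × 2.59 = 4.26.
9.75 − 4.26 = 5.49; 9.75 + 4.26 = 14.01.

[5.49, 14.01]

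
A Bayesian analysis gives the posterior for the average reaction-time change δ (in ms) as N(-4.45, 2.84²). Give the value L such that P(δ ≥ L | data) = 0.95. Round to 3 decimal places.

Need L with P(δ ≥ L) = 0.95: L = -4.45 − z_{0.05}·2.84.
z = 1.645; L = -4.45 − 1.645 × 2.84 = -9.121.

-9.121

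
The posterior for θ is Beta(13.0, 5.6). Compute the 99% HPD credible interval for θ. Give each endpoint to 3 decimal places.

[0.422, 0.925]

The posterior is unimodal and skewed, so the HPD interval has equal density at both endpoints and is the shortest 99% interval.
Solving f(0.422) = f(0.925) with F(0.925) − F(0.422) = 0.99 gives [0.422, 0.925].
For comparison, the equal-tailed interval is [0.407, 0.915]; the HPD is narrower and shifted toward the mode.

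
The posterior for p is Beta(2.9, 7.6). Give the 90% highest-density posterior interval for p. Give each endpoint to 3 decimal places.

The posterior is unimodal and skewed, so the HPD interval has equal density at both endpoints and is the shortest 90% interval.
Solving f(0.062) = f(0.480) with F(0.480) − F(0.062) = 0.90 gives [0.062, 0.480].
For comparison, the equal-tailed interval is [0.086, 0.517]; the HPD is narrower and shifted toward the mode.

[0.062, 0.480]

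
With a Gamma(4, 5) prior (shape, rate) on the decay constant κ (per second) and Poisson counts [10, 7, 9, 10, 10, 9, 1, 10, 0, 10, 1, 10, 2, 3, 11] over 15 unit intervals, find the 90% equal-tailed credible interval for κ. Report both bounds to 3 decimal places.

Posterior: Gamma(4+103, 5+15) = Gamma(107, 20) (shape, rate).
Equal-tailed 90% interval: Gamma(107, 20) quantiles at 0.05 and 0.95.
Posterior mean ≈ 5.350, SD ≈ 0.517; a Normal approximation gives roughly [4.499, 6.201].
Exact: lower = 4.529; upper = 6.228.

[4.529, 6.228]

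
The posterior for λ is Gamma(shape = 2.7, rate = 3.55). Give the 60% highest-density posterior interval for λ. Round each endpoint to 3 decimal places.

The posterior is unimodal and skewed, so the HPD interval has equal density at both endpoints and is the shortest 60% interval.
Solving f(0.223) = f(0.880) with F(0.880) − F(0.223) = 0.60 gives [0.223, 0.880].
For comparison, the equal-tailed interval is [0.370, 1.099]; the HPD is narrower and shifted toward the mode.

[0.223, 0.880]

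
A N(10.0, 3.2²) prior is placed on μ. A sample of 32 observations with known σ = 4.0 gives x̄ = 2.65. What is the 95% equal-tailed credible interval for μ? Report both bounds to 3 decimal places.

Posterior precision = 1/3.2² + 32/4.0² = 0.0977 + 2.0000 = 2.0977, so posterior SD = 0.6905.
Posterior mean = (10.0/3.2² + 32·2.65/4.0²) / 2.0977 = 2.9922.
Interval: 2.9922 ± 1.960 × 0.6905 → [1.639, 4.345].

[1.639, 4.345]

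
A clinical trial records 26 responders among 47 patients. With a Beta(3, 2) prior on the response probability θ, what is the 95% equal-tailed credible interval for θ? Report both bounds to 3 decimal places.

Posterior: Beta(3+26, 2+21) = Beta(29, 23).
Equal-tailed 95% interval: the 0.025 and 0.975 quantiles of Beta(29, 23).
Posterior mean ≈ 0.558, SD ≈ 0.068; a Normal approximation gives roughly [0.424, 0.691].
Exact: F⁻¹(0.025) = 0.422; F⁻¹(0.975) = 0.689.

[0.422, 0.689]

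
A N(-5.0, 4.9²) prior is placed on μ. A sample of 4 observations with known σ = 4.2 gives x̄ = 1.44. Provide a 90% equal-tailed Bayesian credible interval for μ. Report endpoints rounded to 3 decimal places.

[-2.734, 3.616]

Posterior precision = 1/4.9² + 4/4.2² = 0.0416 + 0.2268 = 0.2684, so posterior SD = 1.9302.
Posterior mean = (-5.0/4.9² + 4·1.44/4.2²) / 0.2684 = 0.4407.
Interval: 0.4407 ± 1.645 × 1.9302 → [-2.734, 3.616].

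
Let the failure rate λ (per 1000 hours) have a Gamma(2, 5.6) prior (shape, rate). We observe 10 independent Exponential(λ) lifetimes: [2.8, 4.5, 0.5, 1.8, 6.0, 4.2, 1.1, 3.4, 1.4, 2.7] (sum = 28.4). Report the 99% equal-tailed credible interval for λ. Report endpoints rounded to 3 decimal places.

[0.145, 0.670]

Posterior: Gamma(2+10, 5.6+28.4) = Gamma(12, 34.0) (shape, rate).
Equal-tailed 99% interval: Gamma(12, 34.0) quantiles at 0.005 and 0.995.
Posterior mean ≈ 0.353, SD ≈ 0.102; a Normal approximation gives roughly [0.091, 0.615].
Exact: lower = 0.145; upper = 0.670.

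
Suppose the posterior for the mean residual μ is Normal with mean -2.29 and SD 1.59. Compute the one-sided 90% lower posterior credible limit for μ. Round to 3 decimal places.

Need L with P(μ ≥ L) = 0.90: L = -2.29 − z_{0.1}·1.59.
z = 1.282; L = -2.29 − 1.282 × 1.59 = -4.328.

-4.328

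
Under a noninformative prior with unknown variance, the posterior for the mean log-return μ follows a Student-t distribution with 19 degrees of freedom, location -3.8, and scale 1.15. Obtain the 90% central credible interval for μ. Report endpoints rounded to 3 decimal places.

[-5.789, -1.811]

The t_19 distribution is symmetric; the 90% interval is -3.8 ± t·1.15 with t_{0.95,19} = 1.729.
Half-width: 1.729 × 1.15 = 1.989.
-3.8 − 1.989 = -5.789; -3.8 + 1.989 = -1.811.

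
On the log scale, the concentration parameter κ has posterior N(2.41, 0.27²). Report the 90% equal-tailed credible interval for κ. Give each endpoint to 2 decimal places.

On the log scale the 90% interval is 2.41 ± 1.645 × 0.27 = [1.9659, 2.8541].
Exponentiate: [e^1.9659, e^2.8541] = [7.14, 17.36].

[7.14, 17.36]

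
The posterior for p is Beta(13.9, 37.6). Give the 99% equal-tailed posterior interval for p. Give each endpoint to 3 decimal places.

Posterior: Beta(13.9, 37.6).
Equal-tailed 99% interval: the 0.005 and 0.995 quantiles of Beta(13.9, 37.6).
Posterior mean ≈ 0.270, SD ≈ 0.061; a Normal approximation gives roughly [0.112, 0.428].
Exact: F⁻¹(0.005) = 0.131; F⁻¹(0.995) = 0.441.

[0.131, 0.441]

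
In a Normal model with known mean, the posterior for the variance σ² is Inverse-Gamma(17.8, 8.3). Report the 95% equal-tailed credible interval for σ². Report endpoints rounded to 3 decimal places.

[0.308, 0.789]

Inverse-Gamma(17.8, 8.3) quantiles: F⁻¹(0.025) and F⁻¹(0.975).
Equivalently, 1/σ² ~ Gamma(17.8, rate = 8.3); invert its 0.975 and 0.025 quantiles.
Posterior mean ≈ 0.494, SD ≈ 0.124; a Normal approximation gives roughly [0.250, 0.738].
Exact: lower = 0.308; upper = 0.789.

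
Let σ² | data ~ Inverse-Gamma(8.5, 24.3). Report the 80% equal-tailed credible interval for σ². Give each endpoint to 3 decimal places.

[1.962, 4.819]

Inverse-Gamma(8.5, 24.3) quantiles: F⁻¹(0.1) and F⁻¹(0.9).
Equivalently, 1/σ² ~ Gamma(8.5, rate = 24.3); invert its 0.9 and 0.1 quantiles.
Posterior mean ≈ 3.240, SD ≈ 1.271; a Normal approximation gives roughly [1.611, 4.869].
Exact: lower = 1.962; upper = 4.819.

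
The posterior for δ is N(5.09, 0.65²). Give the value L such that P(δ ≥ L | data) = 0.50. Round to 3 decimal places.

Need L with P(δ ≥ L) = 0.50: L = 5.09 − z_{0.5}·0.65.
z = 0.000; L = 5.09 − 0.000 × 0.65 = 5.090.

5.090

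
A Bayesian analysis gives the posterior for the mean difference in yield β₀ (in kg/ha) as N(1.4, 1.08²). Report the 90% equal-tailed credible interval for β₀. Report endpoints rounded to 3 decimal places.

[-0.376, 3.176]

The posterior is symmetric, so the 90% equal-tailed interval is β₀ = 1.4 ± z·1.08 with z = 1.645.
Half-width: 1.645 × 1.08 = 1.776.
1.4 − 1.776 = -0.376; 1.4 + 1.776 = 3.176.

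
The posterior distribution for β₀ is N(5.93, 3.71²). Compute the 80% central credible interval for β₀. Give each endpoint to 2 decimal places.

[1.18, 10.68]

The posterior is symmetric, so the 80% equal-tailed interval is β₀ = 5.93 ± z·3.71 with z = 1.282.
Half-width: 1.282 × 3.71 = 4.75.
5.93 − 4.75 = 1.18; 5.93 + 4.75 = 10.68.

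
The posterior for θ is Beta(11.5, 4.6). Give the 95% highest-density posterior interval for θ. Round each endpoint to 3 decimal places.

The posterior is unimodal and skewed, so the HPD interval has equal density at both endpoints and is the shortest 95% interval.
Solving f(0.500) = f(0.914) with F(0.914) − F(0.500) = 0.95 gives [0.500, 0.914].
For comparison, the equal-tailed interval is [0.479, 0.899]; the HPD is narrower and shifted toward the mode.

[0.500, 0.914]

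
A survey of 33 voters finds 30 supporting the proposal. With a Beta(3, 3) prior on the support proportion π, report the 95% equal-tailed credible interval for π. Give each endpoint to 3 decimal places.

Posterior: Beta(3+30, 3+3) = Beta(33, 6).
Equal-tailed 95% interval: the 0.025 and 0.975 quantiles of Beta(33, 6).
Posterior mean ≈ 0.846, SD ≈ 0.057; a Normal approximation gives roughly [0.734, 0.958].
Exact: F⁻¹(0.025) = 0.719; F⁻¹(0.975) = 0.940.

[0.719, 0.940]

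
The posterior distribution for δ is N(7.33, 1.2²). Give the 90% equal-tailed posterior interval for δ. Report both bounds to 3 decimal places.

The posterior is symmetric, so the 90% equal-tailed interval is δ = 7.33 ± z·1.2 with z = 1.645.
Half-width: 1.645 × 1.2 = 1.974.
7.33 − 1.974 = 5.356; 7.33 + 1.974 = 9.304.

[5.356, 9.304]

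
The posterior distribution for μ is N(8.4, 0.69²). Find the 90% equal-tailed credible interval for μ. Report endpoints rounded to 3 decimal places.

The posterior is symmetric, so the 90% equal-tailed interval is μ = 8.4 ± z·0.69 with z = 1.645.
Half-width: 1.645 × 0.69 = 1.135.
8.4 − 1.135 = 7.265; 8.4 + 1.135 = 9.535.

[7.265, 9.535]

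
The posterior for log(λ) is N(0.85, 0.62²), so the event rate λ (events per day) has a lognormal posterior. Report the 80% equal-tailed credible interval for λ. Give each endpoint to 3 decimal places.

[1.057, 5.179]

On the log scale the 80% interval is 0.85 ± 1.282 × 0.62 = [0.0554, 1.6446].
Exponentiate: [e^0.0554, e^1.6446] = [1.057, 5.179].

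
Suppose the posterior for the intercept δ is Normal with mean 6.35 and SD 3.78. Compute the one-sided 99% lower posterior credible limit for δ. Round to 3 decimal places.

Need L with P(δ ≥ L) = 0.99: L = 6.35 − z_{0.01}·3.78.
z = 2.326; L = 6.35 − 2.326 × 3.78 = -2.444.

-2.444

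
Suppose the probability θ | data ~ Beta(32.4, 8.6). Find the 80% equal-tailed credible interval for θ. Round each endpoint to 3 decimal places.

[0.707, 0.868]

Posterior: Beta(32.4, 8.6).
Equal-tailed 80% interval: the 0.1 and 0.9 quantiles of Beta(32.4, 8.6).
Posterior mean ≈ 0.790, SD ≈ 0.063; a Normal approximation gives roughly [0.710, 0.871].
Exact: F⁻¹(0.1) = 0.707; F⁻¹(0.9) = 0.868.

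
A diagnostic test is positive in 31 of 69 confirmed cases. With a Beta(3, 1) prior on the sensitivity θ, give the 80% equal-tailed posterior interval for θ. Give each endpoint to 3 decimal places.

Posterior: Beta(3+31, 1+38) = Beta(34, 39).
Equal-tailed 80% interval: the 0.1 and 0.9 quantiles of Beta(34, 39).
Posterior mean ≈ 0.466, SD ≈ 0.058; a Normal approximation gives roughly [0.391, 0.540].
Exact: F⁻¹(0.1) = 0.391; F⁻¹(0.9) = 0.541.

[0.391, 0.541]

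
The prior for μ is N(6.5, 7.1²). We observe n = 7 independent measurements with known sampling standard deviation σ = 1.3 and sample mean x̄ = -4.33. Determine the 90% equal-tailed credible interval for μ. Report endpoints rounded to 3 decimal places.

[-5.085, -3.472]

Posterior precision = 1/7.1² + 7/1.3² = 0.0198 + 4.1420 = 4.1618, so posterior SD = 0.4902.
Posterior mean = (6.5/7.1² + 7·-4.33/1.3²) / 4.1618 = -4.2784.
Interval: -4.2784 ± 1.645 × 0.4902 → [-5.085, -3.472].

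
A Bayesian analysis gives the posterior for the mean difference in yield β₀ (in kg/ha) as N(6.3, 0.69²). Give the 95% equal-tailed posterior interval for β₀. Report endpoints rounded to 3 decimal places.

[4.948, 7.652]

The posterior is symmetric, so the 95% equal-tailed interval is β₀ = 6.3 ± z·0.69 with z = 1.960.
Half-width: 1.960 × 0.69 = 1.352.
6.3 − 1.352 = 4.948; 6.3 + 1.352 = 7.652.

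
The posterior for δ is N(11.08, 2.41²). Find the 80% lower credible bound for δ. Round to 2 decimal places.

Need L with P(δ ≥ L) = 0.80: L = 11.08 − z_{0.2}·2.41.
z = 0.842; L = 11.08 − 0.842 × 2.41 = 9.05.

9.05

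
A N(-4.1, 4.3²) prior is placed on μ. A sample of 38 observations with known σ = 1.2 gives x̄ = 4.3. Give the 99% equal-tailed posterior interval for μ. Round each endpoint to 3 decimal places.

Posterior precision = 1/4.3² + 38/1.2² = 0.0541 + 26.3889 = 26.4430, so posterior SD = 0.1945.
Posterior mean = (-4.1/4.3² + 38·4.3/1.2²) / 26.4430 = 4.2828.
Interval: 4.2828 ± 2.576 × 0.1945 → [3.782, 4.784].

[3.782, 4.784]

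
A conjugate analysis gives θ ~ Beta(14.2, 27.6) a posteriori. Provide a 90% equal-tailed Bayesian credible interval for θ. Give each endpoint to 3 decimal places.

Posterior: Beta(14.2, 27.6).
Equal-tailed 90% interval: the 0.05 and 0.95 quantiles of Beta(14.2, 27.6).
Posterior mean ≈ 0.340, SD ≈ 0.072; a Normal approximation gives roughly [0.221, 0.459].
Exact: F⁻¹(0.05) = 0.225; F⁻¹(0.95) = 0.463.

[0.225, 0.463]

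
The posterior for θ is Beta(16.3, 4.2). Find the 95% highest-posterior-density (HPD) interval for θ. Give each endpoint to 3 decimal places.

[0.624, 0.950]

The posterior is unimodal and skewed, so the HPD interval has equal density at both endpoints and is the shortest 95% interval.
Solving f(0.624) = f(0.950) with F(0.950) − F(0.624) = 0.95 gives [0.624, 0.950].
For comparison, the equal-tailed interval is [0.601, 0.935]; the HPD is narrower and shifted toward the mode.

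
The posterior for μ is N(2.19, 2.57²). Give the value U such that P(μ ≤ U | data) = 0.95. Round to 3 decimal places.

Need U with P(μ ≤ U) = 0.95: U = 2.19 + z_{0.05}·2.57.
z = 1.645; U = 2.19 + 1.645 × 2.57 = 6.417.

6.417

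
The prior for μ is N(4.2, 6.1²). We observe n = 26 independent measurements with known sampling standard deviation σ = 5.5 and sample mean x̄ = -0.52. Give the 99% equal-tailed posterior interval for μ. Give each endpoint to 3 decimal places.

Posterior precision = 1/6.1² + 26/5.5² = 0.0269 + 0.8595 = 0.8864, so posterior SD = 1.0622.
Posterior mean = (4.2/6.1² + 26·-0.52/5.5²) / 0.8864 = -0.3769.
Interval: -0.3769 ± 2.576 × 1.0622 → [-3.113, 2.359].

[-3.113, 2.359]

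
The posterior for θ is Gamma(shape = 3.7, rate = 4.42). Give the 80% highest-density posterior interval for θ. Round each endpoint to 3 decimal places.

[0.242, 1.241]

The posterior is unimodal and skewed, so the HPD interval has equal density at both endpoints and is the shortest 80% interval.
Solving f(0.242) = f(1.241) with F(1.241) − F(0.242) = 0.80 gives [0.242, 1.241].
For comparison, the equal-tailed interval is [0.350, 1.421]; the HPD is narrower and shifted toward the mode.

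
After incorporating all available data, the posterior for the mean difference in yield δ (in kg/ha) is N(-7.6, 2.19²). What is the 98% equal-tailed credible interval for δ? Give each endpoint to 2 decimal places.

[-12.69, -2.51]

The posterior is symmetric, so the 98% equal-tailed interval is δ = -7.6 ± z·2.19 with z = 2.326.
Half-width: 2.326 × 2.19 = 5.09.
-7.6 − 5.09 = -12.69; -7.6 + 5.09 = -2.51.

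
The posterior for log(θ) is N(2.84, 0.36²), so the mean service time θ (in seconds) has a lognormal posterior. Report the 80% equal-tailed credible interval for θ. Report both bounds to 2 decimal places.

[10.79, 27.15]

On the log scale the 80% interval is 2.84 ± 1.282 × 0.36 = [2.3786, 3.3014].
Exponentiate: [e^2.3786, e^3.3014] = [10.79, 27.15].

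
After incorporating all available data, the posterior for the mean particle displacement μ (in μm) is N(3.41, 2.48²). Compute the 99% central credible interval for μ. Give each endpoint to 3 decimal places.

The posterior is symmetric, so the 99% equal-tailed interval is μ = 3.41 ± z·2.48 with z = 2.576.
Half-width: 2.576 × 2.48 = 6.388.
3.41 − 6.388 = -2.978; 3.41 + 6.388 = 9.798.

[-2.978, 9.798]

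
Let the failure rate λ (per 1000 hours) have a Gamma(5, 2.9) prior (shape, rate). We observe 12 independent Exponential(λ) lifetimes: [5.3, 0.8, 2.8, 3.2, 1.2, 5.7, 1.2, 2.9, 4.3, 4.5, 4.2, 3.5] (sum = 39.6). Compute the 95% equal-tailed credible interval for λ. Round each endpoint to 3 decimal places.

[0.233, 0.611]

Posterior: Gamma(5+12, 2.9+39.6) = Gamma(17, 42.5) (shape, rate).
Equal-tailed 95% interval: Gamma(17, 42.5) quantiles at 0.025 and 0.975.
Posterior mean ≈ 0.400, SD ≈ 0.097; a Normal approximation gives roughly [0.210, 0.590].
Exact: lower = 0.233; upper = 0.611.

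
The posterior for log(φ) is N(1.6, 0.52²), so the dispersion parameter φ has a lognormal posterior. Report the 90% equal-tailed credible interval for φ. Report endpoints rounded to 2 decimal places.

On the log scale the 90% interval is 1.6 ± 1.645 × 0.52 = [0.7447, 2.4553].
Exponentiate: [e^0.7447, e^2.4553] = [2.11, 11.65].

[2.11, 11.65]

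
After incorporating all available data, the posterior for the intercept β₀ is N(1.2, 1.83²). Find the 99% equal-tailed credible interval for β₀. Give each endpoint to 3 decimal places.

The posterior is symmetric, so the 99% equal-tailed interval is β₀ = 1.2 ± z·1.83 with z = 2.576.
Half-width: 2.576 × 1.83 = 4.714.
1.2 − 4.714 = -3.514; 1.2 + 4.714 = 5.914.

[-3.514, 5.914]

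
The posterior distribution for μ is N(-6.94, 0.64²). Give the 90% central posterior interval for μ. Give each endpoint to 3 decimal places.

The posterior is symmetric, so the 90% equal-tailed interval is μ = -6.94 ± z·0.64 with z = 1.645.
Half-width: 1.645 × 0.64 = 1.053.
-6.94 − 1.053 = -7.993; -6.94 + 1.053 = -5.887.

[-7.993, -5.887]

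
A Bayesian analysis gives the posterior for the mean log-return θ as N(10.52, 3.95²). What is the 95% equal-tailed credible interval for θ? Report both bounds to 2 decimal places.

The posterior is symmetric, so the 95% equal-tailed interval is θ = 10.52 ± z·3.95 with z = 1.960.
Half-width: 1.960 × 3.95 = 7.74.
10.52 − 7.74 = 2.78; 10.52 + 7.74 = 18.26.

[2.78, 18.26]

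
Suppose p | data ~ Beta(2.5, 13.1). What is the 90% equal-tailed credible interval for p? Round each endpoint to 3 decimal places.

[0.041, 0.330]

Posterior: Beta(2.5, 13.1).
Equal-tailed 90% interval: the 0.05 and 0.95 quantiles of Beta(2.5, 13.1).
Posterior mean ≈ 0.160, SD ≈ 0.090; a Normal approximation gives roughly [0.012, 0.308].
Exact: F⁻¹(0.05) = 0.041; F⁻¹(0.95) = 0.330.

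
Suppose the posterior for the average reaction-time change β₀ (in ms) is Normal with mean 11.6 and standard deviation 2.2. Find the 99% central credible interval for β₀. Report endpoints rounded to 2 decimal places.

[5.93, 17.27]

The posterior is symmetric, so the 99% equal-tailed interval is β₀ = 11.6 ± z·2.2 with z = 2.576.
Half-width: 2.576 × 2.2 = 5.67.
11.6 − 5.67 = 5.93; 11.6 + 5.67 = 17.27.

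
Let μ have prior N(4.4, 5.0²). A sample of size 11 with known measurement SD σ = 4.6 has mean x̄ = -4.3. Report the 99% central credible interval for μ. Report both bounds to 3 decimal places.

[-7.121, -0.236]

Posterior precision = 1/5.0² + 11/4.6² = 0.0400 + 0.5198 = 0.5598, so posterior SD = 1.3365.
Posterior mean = (4.4/5.0² + 11·-4.3/4.6²) / 0.5598 = -3.6784.
Interval: -3.6784 ± 2.576 × 1.3365 → [-7.121, -0.236].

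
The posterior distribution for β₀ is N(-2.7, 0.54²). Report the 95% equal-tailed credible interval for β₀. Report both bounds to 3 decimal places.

[-3.758, -1.642]

The posterior is symmetric, so the 95% equal-tailed interval is β₀ = -2.7 ± z·0.54 with z = 1.960.
Half-width: 1.960 × 0.54 = 1.058.
-2.7 − 1.058 = -3.758; -2.7 + 1.058 = -1.642.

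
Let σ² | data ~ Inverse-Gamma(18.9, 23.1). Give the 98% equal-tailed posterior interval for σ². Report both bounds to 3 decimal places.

[0.759, 2.249]

Inverse-Gamma(18.9, 23.1) quantiles: F⁻¹(0.01) and F⁻¹(0.99).
Equivalently, 1/σ² ~ Gamma(18.9, rate = 23.1); invert its 0.99 and 0.01 quantiles.
Posterior mean ≈ 1.291, SD ≈ 0.314; a Normal approximation gives roughly [0.560, 2.021].
Exact: lower = 0.759; upper = 2.249.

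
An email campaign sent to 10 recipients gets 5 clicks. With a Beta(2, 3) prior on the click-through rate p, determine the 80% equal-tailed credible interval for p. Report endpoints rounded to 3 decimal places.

[0.305, 0.631]

Posterior: Beta(2+5, 3+5) = Beta(7, 8).
Equal-tailed 80% interval: the 0.1 and 0.9 quantiles of Beta(7, 8).
Posterior mean ≈ 0.467, SD ≈ 0.125; a Normal approximation gives roughly [0.307, 0.627].
Exact: F⁻¹(0.1) = 0.305; F⁻¹(0.9) = 0.631.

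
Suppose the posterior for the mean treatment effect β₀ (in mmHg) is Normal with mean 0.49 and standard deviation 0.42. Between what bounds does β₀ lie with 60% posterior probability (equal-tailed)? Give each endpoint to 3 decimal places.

[0.137, 0.843]

The posterior is symmetric, so the 60% equal-tailed interval is β₀ = 0.49 ± z·0.42 with z = 0.842.
Half-width: 0.842 × 0.42 = 0.353.
0.49 − 0.353 = 0.137; 0.49 + 0.353 = 0.843.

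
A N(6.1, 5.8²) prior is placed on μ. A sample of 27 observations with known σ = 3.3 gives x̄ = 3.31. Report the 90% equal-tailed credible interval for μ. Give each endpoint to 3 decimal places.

Posterior precision = 1/5.8² + 27/3.3² = 0.0297 + 2.4793 = 2.5091, so posterior SD = 0.6313.
Posterior mean = (6.1/5.8² + 27·3.31/3.3²) / 2.5091 = 3.3431.
Interval: 3.3431 ± 1.645 × 0.6313 → [2.305, 4.381].

[2.305, 4.381]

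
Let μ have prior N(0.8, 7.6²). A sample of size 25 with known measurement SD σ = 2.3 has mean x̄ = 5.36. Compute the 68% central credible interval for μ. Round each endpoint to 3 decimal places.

Posterior precision = 1/7.6² + 25/2.3² = 0.0173 + 4.7259 = 4.7432, so posterior SD = 0.4592.
Posterior mean = (0.8/7.6² + 25·5.36/2.3²) / 4.7432 = 5.3434.
Interval: 5.3434 ± 0.994 × 0.4592 → [4.887, 5.800].

[4.887, 5.800]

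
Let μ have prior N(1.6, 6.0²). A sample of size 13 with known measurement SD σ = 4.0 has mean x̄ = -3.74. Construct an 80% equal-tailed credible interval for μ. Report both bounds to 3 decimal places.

[-4.962, -2.165]

Posterior precision = 1/6.0² + 13/4.0² = 0.0278 + 0.8125 = 0.8403, so posterior SD = 1.0909.
Posterior mean = (1.6/6.0² + 13·-3.74/4.0²) / 0.8403 = -3.5635.
Interval: -3.5635 ± 1.282 × 1.0909 → [-4.962, -2.165].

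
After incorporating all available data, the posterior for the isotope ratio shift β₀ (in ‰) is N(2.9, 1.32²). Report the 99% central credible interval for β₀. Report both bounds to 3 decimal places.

The posterior is symmetric, so the 99% equal-tailed interval is β₀ = 2.9 ± z·1.32 with z = 2.576.
Half-width: 2.576 × 1.32 = 3.400.
2.9 − 3.400 = -0.500; 2.9 + 3.400 = 6.300.

[-0.500, 6.300]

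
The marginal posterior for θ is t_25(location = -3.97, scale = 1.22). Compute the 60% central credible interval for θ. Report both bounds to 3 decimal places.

The t_25 distribution is symmetric; the 60% interval is -3.97 ± t·1.22 with t_{0.8,25} = 0.856.
Half-width: 0.856 × 1.22 = 1.045.
-3.97 − 1.045 = -5.015; -3.97 + 1.045 = -2.925.

[-5.015, -2.925]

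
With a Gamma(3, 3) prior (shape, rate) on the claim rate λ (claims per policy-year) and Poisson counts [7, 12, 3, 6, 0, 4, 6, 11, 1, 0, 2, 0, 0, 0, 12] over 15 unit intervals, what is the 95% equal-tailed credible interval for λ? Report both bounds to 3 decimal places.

[2.885, 4.665]

Posterior: Gamma(3+64, 3+15) = Gamma(67, 18) (shape, rate).
Equal-tailed 95% interval: Gamma(67, 18) quantiles at 0.025 and 0.975.
Posterior mean ≈ 3.722, SD ≈ 0.455; a Normal approximation gives roughly [2.831, 4.613].
Exact: lower = 2.885; upper = 4.665.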